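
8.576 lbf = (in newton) 38.15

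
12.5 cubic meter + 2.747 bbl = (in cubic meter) 12.94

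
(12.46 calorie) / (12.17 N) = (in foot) 14.05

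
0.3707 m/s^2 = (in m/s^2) 0.3707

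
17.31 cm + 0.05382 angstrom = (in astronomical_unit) 1.157e-12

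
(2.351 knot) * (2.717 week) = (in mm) 1.987e+09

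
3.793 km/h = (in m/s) 1.054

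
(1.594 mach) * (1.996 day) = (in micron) 9.36e+13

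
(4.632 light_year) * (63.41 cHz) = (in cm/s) 2.779e+18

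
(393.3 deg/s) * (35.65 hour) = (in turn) 1.402e+05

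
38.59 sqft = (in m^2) 3.585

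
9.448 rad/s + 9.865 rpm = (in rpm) 100.1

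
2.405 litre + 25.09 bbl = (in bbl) 25.11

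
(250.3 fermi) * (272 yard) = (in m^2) 6.225e-11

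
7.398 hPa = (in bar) 0.007398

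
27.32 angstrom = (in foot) 8.963e-09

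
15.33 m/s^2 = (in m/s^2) 15.33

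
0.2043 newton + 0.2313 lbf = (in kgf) 0.1257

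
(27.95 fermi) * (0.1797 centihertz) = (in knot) 9.763e-17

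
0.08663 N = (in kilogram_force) 0.008834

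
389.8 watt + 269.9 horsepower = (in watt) 2.017e+05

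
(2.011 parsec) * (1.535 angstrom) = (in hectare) 952.5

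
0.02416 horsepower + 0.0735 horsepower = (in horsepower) 0.09766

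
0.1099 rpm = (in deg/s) 0.6594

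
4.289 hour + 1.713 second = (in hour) 4.289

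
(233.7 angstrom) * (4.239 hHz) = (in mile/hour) 2.216e-05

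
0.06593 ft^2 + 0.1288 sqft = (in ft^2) 0.1947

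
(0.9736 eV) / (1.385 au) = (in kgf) 7.677e-32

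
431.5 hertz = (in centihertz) 4.315e+04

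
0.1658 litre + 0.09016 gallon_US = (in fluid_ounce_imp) 17.85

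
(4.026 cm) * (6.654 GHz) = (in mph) 5.993e+08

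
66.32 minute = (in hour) 1.105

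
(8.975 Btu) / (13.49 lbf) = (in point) 4.473e+05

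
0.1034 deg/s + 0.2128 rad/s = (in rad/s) 0.2146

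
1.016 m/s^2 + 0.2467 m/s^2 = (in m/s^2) 1.263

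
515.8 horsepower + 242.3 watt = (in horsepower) 516.1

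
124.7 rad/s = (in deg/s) 7145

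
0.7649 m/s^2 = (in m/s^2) 0.7649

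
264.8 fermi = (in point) 7.506e-10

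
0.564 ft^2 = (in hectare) 5.24e-06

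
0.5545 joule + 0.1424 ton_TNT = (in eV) 3.719e+27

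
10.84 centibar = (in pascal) 1.084e+04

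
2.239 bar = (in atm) 2.21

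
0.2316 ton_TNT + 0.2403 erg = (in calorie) 2.316e+08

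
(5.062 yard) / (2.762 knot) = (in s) 3.258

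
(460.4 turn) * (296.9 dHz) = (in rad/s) 8.589e+04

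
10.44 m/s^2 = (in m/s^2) 10.44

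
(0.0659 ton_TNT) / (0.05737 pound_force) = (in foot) 3.545e+09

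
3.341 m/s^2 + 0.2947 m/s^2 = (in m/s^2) 3.636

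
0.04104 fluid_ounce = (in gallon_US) 0.0003206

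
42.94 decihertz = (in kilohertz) 0.004294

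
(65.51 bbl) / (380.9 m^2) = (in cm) 2.734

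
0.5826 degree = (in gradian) 0.6473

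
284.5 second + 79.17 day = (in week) 11.31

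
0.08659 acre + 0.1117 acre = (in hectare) 0.08025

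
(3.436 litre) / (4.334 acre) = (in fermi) 1.959e+08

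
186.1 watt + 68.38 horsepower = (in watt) 5.118e+04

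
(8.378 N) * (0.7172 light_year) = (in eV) 3.548e+35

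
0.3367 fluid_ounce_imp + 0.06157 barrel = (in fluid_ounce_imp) 344.9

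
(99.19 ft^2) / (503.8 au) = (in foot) 4.011e-13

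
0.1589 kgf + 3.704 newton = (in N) 5.262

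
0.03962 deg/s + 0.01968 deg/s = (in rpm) 0.009883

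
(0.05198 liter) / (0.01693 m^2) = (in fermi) 3.07e+12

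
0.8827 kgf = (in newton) 8.656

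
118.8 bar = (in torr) 8.911e+04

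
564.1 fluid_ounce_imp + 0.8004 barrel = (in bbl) 0.9012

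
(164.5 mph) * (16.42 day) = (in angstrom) 1.043e+18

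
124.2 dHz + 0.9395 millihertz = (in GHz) 1.242e-08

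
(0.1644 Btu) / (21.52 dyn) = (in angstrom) 8.06e+15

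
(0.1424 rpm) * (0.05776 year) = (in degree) 1.556e+06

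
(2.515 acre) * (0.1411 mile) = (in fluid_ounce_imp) 8.134e+10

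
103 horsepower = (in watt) 7.681e+04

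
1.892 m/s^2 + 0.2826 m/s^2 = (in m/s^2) 2.175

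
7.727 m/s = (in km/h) 27.82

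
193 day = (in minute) 2.779e+05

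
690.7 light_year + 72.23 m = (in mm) 6.535e+21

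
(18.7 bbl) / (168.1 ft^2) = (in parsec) 6.17e-18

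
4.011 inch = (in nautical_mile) 5.501e-05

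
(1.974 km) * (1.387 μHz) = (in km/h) 0.009857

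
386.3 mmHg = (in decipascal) 5.15e+05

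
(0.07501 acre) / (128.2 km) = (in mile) 1.471e-06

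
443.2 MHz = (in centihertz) 4.432e+10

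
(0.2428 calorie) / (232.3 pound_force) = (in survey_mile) 6.109e-07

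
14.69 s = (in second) 14.69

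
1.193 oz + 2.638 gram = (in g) 36.46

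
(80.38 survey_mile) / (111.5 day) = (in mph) 0.03004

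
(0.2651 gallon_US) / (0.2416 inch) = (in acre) 4.041e-05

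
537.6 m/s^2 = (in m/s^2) 537.6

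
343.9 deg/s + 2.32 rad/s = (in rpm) 79.47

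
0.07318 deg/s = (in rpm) 0.0122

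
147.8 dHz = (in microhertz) 1.478e+07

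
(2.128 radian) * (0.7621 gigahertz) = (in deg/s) 9.292e+10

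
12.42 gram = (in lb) 0.02738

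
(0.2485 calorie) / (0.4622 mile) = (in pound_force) 0.0003142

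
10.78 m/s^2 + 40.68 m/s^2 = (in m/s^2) 51.46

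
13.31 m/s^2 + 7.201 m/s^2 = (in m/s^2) 20.51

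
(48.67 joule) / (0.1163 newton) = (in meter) 418.5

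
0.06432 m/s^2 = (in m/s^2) 0.06432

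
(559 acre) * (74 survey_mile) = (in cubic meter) 2.694e+11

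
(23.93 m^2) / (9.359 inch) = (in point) 2.854e+05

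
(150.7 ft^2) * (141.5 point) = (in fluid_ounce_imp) 2.46e+04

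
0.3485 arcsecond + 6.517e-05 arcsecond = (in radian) 1.69e-06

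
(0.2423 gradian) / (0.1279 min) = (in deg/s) 0.02842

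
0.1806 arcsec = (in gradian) 5.574e-05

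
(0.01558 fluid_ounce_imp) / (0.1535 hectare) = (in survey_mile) 1.792e-13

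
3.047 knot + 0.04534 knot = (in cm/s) 159.1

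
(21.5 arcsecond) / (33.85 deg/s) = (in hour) 4.901e-08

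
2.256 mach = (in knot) 1493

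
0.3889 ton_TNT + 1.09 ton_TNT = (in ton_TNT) 1.479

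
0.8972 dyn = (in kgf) 9.149e-07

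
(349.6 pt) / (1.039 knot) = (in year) 7.317e-09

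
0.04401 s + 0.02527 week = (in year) 0.0004846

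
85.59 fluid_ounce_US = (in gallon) 0.6687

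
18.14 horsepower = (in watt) 1.353e+04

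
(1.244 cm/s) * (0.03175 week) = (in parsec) 7.742e-15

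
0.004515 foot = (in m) 0.001376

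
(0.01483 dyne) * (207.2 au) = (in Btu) 4357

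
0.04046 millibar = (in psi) 0.0005868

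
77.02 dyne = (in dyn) 77.02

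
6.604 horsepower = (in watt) 4925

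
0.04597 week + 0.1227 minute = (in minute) 463.5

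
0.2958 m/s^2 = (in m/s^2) 0.2958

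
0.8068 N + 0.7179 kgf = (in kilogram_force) 0.8002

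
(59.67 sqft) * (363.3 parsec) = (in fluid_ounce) 2.101e+24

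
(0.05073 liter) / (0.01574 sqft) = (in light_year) 3.667e-18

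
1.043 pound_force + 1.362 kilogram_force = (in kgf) 1.835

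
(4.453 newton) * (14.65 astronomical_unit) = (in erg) 9.759e+19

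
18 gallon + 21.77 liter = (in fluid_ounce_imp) 3164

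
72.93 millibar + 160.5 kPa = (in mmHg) 1259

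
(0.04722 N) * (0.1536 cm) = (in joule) 7.253e-05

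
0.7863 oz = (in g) 22.29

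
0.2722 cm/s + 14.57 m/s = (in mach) 0.0428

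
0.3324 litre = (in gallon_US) 0.08781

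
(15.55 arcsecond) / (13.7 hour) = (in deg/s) 8.758e-08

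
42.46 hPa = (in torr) 31.85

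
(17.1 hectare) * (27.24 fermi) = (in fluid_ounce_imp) 0.0001639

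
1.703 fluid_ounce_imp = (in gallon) 0.01278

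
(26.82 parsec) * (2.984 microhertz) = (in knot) 4.8e+12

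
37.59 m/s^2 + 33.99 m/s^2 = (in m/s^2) 71.58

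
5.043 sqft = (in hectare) 4.685e-05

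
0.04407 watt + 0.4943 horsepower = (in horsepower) 0.4944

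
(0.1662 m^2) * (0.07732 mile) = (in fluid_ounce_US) 6.993e+05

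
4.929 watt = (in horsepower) 0.00661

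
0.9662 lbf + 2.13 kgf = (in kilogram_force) 2.568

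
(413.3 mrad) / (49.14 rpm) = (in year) 2.547e-09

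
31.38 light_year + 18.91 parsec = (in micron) 8.804e+23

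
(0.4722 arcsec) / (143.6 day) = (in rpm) 1.762e-12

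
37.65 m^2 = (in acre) 0.009304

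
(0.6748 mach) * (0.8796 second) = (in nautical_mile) 0.1091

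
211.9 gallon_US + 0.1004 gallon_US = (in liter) 802.5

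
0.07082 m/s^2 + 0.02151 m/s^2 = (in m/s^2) 0.09233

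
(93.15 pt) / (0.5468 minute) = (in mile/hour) 0.002241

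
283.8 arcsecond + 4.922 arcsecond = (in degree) 0.0802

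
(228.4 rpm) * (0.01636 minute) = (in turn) 3.737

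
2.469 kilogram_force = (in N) 24.21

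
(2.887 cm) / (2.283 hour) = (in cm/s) 0.0003513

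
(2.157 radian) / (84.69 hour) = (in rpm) 6.756e-05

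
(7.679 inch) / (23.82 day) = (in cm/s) 9.477e-06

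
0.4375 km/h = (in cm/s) 12.15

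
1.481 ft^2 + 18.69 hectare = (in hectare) 18.69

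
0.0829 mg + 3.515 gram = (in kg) 0.003515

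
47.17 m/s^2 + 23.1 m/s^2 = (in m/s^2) 70.27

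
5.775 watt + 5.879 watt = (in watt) 11.65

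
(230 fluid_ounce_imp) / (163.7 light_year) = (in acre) 1.043e-24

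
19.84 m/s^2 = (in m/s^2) 19.84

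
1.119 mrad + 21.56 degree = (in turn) 0.06007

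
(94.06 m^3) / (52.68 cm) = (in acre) 0.04412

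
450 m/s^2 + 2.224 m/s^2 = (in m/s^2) 452.2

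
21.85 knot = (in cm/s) 1124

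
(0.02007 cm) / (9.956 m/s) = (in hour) 5.6e-09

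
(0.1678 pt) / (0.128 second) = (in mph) 0.001035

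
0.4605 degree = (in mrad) 8.037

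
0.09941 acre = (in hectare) 0.04023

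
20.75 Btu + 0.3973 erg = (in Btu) 20.75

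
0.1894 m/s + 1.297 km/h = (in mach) 0.001614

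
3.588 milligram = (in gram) 0.003588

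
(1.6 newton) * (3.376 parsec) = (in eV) 1.04e+36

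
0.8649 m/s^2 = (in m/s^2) 0.8649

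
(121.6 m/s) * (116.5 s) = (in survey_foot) 4.648e+04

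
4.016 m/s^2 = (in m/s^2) 4.016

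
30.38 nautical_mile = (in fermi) 5.626e+19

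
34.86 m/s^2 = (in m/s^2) 34.86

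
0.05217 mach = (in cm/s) 1776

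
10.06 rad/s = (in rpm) 96.07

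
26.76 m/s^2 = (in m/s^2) 26.76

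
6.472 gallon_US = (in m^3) 0.0245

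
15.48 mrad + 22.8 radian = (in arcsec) 4.706e+06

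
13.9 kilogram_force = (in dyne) 1.363e+07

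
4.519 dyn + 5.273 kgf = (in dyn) 5.171e+06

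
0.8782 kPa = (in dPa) 8782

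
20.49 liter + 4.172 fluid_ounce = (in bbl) 0.1297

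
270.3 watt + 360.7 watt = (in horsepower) 0.8462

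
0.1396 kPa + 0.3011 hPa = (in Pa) 169.7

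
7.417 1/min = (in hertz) 0.1236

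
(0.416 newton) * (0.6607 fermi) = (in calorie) 6.569e-17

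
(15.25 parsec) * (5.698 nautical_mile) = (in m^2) 4.966e+21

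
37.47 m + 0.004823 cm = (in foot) 122.9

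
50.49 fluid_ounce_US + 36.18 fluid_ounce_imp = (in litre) 2.521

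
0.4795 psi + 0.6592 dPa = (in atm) 0.03263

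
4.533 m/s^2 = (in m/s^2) 4.533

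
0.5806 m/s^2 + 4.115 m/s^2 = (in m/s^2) 4.696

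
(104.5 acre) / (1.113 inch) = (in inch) 5.889e+08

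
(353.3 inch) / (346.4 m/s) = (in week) 4.283e-08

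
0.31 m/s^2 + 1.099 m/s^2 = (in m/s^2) 1.409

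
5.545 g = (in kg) 0.005545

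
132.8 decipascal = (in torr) 0.09961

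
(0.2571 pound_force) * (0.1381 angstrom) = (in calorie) 3.775e-12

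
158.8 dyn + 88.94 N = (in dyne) 8.894e+06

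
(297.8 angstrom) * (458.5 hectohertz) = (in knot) 0.002654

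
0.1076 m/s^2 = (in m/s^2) 0.1076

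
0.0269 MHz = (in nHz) 2.69e+13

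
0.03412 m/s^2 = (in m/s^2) 0.03412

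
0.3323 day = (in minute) 478.5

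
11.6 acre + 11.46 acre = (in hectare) 9.332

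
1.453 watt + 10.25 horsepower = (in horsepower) 10.25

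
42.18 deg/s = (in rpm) 7.03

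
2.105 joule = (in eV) 1.314e+19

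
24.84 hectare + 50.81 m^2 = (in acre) 61.39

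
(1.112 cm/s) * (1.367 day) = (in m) 1313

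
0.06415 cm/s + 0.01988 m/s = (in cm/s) 2.052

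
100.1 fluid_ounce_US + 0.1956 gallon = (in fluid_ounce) 125.1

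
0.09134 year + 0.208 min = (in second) 2.881e+06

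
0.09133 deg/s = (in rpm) 0.01522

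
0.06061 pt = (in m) 2.138e-05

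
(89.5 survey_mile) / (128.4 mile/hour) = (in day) 0.02904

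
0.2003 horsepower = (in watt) 149.4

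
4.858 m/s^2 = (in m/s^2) 4.858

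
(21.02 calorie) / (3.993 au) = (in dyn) 1.472e-05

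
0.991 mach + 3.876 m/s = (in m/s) 341.3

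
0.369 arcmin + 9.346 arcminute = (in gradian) 0.1799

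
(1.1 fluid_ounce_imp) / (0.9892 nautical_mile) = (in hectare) 1.706e-12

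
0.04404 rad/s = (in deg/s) 2.523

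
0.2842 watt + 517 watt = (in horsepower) 0.6937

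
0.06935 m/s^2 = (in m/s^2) 0.06935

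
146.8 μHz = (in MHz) 1.468e-10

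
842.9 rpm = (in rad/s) 88.27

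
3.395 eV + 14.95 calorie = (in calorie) 14.95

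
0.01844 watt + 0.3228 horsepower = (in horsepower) 0.3228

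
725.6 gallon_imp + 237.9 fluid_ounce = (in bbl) 20.79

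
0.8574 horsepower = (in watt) 639.4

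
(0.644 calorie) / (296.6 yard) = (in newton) 0.009935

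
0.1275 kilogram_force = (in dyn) 1.25e+05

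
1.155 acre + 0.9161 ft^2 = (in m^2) 4674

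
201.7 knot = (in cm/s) 1.038e+04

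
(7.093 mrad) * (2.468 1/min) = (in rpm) 0.002786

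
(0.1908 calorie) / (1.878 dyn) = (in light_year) 4.493e-12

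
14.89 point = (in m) 0.005253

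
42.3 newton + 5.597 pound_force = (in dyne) 6.72e+06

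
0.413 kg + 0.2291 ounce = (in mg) 4.195e+05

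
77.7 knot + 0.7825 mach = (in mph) 685.4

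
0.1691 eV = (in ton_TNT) 6.475e-30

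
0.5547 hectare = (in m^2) 5547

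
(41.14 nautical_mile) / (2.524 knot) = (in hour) 16.3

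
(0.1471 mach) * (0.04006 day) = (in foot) 5.688e+05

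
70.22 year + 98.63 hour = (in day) 2.563e+04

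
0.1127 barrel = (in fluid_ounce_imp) 630.6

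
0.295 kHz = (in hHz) 2.95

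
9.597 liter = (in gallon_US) 2.535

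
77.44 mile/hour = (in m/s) 34.62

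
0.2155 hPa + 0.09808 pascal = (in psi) 0.00314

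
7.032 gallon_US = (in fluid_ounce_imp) 936.9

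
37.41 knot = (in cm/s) 1925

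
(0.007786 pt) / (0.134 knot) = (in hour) 1.107e-08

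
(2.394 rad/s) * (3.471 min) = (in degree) 2.857e+04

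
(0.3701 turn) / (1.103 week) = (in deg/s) 0.0001997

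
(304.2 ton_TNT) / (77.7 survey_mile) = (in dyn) 1.018e+12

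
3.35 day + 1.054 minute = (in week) 0.4787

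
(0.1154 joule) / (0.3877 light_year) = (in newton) 3.146e-17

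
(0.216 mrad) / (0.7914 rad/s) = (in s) 0.0002729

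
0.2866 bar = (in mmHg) 215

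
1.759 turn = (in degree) 633.2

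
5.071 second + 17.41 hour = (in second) 6.268e+04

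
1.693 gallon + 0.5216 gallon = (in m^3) 0.008383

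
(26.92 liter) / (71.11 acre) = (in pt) 0.0002652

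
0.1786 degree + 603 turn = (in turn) 603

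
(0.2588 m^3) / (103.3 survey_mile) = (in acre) 3.847e-10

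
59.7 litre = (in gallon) 15.77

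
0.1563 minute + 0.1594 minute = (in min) 0.3157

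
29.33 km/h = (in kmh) 29.33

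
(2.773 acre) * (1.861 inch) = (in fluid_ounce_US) 1.794e+07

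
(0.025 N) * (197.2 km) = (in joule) 4930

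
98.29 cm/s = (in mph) 2.199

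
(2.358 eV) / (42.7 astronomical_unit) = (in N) 5.914e-32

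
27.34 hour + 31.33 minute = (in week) 0.1658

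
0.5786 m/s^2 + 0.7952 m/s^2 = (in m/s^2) 1.374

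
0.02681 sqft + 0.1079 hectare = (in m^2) 1079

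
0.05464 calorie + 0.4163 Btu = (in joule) 439.4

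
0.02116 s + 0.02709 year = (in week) 1.413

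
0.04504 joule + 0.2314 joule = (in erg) 2.764e+06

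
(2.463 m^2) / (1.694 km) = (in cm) 0.1454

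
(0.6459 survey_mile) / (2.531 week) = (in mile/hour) 0.001519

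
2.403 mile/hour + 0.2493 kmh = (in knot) 2.223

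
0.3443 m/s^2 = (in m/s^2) 0.3443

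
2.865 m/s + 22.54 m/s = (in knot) 49.38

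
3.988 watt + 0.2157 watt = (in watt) 4.204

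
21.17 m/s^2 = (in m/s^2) 21.17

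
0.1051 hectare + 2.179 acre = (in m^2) 9869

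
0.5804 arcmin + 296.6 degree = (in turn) 0.8239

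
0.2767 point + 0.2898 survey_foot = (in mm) 88.43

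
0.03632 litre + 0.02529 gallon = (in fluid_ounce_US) 4.465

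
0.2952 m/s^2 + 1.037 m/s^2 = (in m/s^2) 1.332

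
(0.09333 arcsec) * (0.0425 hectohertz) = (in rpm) 1.836e-05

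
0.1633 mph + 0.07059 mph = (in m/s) 0.1046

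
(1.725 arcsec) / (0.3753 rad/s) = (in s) 2.228e-05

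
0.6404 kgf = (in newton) 6.28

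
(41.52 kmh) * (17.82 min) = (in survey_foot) 4.046e+04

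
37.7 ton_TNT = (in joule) 1.577e+11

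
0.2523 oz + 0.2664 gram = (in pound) 0.01636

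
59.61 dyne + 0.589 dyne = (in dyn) 60.2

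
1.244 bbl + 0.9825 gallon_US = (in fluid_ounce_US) 6814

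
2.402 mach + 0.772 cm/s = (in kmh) 2944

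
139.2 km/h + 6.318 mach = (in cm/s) 2.19e+05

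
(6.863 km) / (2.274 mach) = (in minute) 0.1477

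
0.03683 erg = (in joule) 3.683e-09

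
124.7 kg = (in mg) 1.247e+08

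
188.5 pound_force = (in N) 838.5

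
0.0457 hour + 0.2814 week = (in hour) 47.32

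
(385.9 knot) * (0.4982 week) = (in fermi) 5.982e+22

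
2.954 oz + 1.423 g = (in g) 85.17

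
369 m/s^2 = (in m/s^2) 369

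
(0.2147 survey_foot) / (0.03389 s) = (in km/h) 6.952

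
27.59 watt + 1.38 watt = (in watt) 28.97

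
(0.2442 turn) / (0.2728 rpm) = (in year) 1.703e-06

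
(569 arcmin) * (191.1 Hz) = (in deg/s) 1812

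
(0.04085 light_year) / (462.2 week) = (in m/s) 1.383e+06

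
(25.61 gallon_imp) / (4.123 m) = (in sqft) 0.304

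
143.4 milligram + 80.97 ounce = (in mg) 2.296e+06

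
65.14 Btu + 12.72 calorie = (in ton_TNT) 1.644e-05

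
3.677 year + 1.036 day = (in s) 1.16e+08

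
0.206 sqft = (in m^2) 0.01914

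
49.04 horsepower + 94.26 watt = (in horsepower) 49.17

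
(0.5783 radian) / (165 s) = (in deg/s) 0.2008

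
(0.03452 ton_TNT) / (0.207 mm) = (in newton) 6.977e+11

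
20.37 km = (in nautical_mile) 11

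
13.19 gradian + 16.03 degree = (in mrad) 487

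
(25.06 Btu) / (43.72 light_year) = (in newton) 6.392e-14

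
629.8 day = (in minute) 9.069e+05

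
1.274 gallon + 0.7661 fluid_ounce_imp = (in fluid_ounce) 163.8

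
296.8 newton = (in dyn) 2.968e+07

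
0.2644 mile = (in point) 1.206e+06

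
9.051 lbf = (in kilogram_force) 4.105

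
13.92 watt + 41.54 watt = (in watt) 55.46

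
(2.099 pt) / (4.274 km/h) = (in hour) 1.733e-07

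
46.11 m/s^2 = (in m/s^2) 46.11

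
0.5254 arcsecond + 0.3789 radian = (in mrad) 378.9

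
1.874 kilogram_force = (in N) 18.38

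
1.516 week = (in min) 1.528e+04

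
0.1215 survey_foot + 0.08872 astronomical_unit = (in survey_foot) 4.354e+10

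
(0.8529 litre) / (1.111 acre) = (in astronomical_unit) 1.268e-18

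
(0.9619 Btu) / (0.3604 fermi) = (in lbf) 6.33e+17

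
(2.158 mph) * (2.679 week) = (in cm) 1.563e+08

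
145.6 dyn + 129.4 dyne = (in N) 0.00275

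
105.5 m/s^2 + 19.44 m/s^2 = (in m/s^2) 124.9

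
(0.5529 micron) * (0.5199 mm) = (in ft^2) 3.094e-09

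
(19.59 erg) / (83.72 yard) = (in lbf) 5.753e-09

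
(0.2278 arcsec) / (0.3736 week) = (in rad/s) 4.888e-12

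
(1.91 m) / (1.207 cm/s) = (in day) 0.001832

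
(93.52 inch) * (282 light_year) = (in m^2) 6.337e+18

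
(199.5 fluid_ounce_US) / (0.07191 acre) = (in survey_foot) 6.652e-05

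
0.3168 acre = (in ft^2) 1.38e+04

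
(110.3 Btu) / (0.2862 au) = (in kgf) 2.772e-07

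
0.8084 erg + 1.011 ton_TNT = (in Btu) 4.009e+06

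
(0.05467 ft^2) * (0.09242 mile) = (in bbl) 4.752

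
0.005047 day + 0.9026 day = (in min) 1307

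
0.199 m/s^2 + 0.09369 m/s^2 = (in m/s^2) 0.2927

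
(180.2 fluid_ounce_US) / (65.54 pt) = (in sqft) 2.481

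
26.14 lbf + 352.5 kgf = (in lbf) 803.3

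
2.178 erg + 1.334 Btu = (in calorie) 336.4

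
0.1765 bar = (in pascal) 1.765e+04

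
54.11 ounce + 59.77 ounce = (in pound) 7.117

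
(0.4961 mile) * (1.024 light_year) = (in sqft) 8.326e+19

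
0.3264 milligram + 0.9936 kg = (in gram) 993.6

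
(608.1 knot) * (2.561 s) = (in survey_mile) 0.4978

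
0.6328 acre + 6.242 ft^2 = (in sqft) 2.757e+04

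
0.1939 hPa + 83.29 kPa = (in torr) 624.9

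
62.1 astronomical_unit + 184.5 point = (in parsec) 0.0003011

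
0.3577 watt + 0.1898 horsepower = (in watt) 141.9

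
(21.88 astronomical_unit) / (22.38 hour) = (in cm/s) 4.063e+09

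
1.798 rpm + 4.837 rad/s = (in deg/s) 287.9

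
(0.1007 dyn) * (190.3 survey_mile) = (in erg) 3.084e+06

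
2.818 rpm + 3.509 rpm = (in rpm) 6.327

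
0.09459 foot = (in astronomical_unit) 1.927e-13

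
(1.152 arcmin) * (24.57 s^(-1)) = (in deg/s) 0.4717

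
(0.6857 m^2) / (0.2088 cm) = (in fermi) 3.284e+17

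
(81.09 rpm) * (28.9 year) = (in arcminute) 2.661e+13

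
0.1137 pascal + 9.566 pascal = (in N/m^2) 9.68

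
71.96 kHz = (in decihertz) 7.196e+05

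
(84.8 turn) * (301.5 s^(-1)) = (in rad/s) 1.606e+05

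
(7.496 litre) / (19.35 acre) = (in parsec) 3.102e-24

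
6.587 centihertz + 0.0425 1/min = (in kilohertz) 6.658e-05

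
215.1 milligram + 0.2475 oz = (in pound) 0.01594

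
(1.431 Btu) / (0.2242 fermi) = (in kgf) 6.867e+17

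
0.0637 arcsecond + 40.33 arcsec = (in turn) 3.117e-05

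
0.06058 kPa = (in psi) 0.008786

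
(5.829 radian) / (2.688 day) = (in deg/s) 0.001438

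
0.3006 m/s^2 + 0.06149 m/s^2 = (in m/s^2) 0.3621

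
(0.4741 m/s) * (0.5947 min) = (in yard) 18.5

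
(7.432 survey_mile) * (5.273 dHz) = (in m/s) 6307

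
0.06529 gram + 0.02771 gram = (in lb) 0.000205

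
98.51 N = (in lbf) 22.15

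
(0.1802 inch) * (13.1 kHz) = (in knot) 116.6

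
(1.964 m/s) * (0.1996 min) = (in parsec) 7.623e-16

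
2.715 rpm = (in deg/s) 16.29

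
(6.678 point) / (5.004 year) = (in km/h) 5.374e-11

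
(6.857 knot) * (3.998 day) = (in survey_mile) 757.1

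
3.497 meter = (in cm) 349.7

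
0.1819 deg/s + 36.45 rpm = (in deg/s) 218.9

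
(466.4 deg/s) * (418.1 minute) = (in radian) 2.042e+05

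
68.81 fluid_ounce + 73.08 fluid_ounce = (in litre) 4.196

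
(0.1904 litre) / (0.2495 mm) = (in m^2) 0.7631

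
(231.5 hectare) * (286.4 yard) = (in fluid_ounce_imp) 2.134e+13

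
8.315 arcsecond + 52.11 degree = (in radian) 0.9095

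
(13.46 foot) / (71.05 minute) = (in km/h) 0.003465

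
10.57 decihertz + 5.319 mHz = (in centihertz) 106.2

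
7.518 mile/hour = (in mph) 7.518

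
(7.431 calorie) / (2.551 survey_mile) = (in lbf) 0.001703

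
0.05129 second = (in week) 8.48e-08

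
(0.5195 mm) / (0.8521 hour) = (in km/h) 6.097e-07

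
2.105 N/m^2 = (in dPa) 21.05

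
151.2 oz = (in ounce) 151.2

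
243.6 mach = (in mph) 1.855e+05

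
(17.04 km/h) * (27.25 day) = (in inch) 4.387e+08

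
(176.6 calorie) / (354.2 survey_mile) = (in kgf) 0.0001322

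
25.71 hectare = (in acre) 63.53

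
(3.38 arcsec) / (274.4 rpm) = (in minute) 9.504e-09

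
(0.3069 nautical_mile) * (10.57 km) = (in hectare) 600.8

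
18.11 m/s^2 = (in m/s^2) 18.11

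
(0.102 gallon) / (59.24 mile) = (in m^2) 4.05e-09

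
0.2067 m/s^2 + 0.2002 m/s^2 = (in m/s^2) 0.4069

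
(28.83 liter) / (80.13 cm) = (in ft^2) 0.3873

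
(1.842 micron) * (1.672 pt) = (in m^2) 1.086e-09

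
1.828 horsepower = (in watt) 1363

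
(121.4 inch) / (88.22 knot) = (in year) 2.154e-09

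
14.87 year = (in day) 5428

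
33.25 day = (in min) 4.788e+04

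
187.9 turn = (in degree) 6.764e+04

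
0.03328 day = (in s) 2875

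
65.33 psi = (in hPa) 4504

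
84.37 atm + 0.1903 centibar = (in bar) 85.49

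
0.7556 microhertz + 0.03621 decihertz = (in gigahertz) 3.622e-12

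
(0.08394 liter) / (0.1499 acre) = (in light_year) 1.463e-23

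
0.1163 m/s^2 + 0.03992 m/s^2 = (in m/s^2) 0.1562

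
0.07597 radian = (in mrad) 75.97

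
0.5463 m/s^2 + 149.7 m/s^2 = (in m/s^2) 150.2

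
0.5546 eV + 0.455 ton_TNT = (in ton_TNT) 0.455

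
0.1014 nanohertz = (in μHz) 0.0001014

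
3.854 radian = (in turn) 0.6134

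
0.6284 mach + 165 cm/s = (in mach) 0.6332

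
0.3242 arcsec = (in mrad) 0.001572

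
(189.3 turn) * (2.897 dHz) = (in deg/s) 1.974e+04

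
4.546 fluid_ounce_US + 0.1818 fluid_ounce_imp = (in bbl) 0.0008781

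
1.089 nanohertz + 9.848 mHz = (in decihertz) 0.09848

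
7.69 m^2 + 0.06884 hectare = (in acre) 0.172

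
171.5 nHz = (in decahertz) 1.715e-08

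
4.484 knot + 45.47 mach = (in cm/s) 1.548e+06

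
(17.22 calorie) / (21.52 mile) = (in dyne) 208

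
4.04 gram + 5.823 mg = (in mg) 4046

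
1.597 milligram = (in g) 0.001597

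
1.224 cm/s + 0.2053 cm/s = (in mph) 0.03197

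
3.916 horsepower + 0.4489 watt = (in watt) 2921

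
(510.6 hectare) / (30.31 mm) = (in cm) 1.685e+10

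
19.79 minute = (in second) 1187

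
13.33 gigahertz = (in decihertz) 1.333e+11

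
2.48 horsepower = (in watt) 1849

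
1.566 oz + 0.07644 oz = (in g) 46.56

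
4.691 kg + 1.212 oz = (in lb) 10.42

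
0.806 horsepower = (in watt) 601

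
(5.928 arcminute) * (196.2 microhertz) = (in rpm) 3.231e-06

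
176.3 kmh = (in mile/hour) 109.5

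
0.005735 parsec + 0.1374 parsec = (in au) 2.952e+04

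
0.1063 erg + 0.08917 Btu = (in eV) 5.872e+20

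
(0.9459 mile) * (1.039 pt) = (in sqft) 6.006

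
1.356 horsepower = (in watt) 1011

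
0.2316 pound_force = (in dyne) 1.03e+05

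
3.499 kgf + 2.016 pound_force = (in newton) 43.28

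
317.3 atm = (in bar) 321.5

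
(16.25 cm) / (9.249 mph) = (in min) 0.000655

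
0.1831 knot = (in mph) 0.2107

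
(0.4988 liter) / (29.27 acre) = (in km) 4.211e-12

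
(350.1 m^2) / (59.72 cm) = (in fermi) 5.862e+17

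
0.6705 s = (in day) 7.76e-06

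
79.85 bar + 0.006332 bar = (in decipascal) 7.986e+07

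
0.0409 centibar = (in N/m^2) 40.9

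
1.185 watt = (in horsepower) 0.001589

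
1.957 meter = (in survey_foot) 6.421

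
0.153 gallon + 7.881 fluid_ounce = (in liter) 0.8122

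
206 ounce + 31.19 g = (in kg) 5.871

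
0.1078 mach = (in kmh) 132.1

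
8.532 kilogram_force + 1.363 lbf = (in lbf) 20.17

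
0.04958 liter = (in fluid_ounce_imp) 1.745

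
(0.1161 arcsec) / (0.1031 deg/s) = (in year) 9.919e-12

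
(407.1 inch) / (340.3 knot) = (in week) 9.766e-08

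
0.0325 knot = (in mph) 0.0374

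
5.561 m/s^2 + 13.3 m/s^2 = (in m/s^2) 18.86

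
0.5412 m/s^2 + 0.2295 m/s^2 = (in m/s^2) 0.7707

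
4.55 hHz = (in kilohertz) 0.455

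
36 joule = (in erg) 3.6e+08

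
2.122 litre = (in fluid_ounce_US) 71.75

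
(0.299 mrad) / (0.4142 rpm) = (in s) 0.006893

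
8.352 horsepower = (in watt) 6228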